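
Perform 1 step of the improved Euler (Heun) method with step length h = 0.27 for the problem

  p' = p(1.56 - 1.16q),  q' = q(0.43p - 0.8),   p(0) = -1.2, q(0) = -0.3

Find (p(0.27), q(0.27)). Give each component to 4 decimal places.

-1.9471, -0.2054

Heun on (p,q): k1 = f(s_n, state_n); k2 = f(s_n + h, state_n + h·k1); state_{n+1} = state_n + (h/2)·(k1 + k2).
0.000000: (-1.200000, -0.300000)
  k1 = (-2.289600, 0.394800)
  predictor → (-1.818192, -0.193404)
  k2 = (-3.244288, 0.305931)
  → (-1.947075, -0.205401)
(p(0.27), q(0.27)) ≈ (-1.9471, -0.2054)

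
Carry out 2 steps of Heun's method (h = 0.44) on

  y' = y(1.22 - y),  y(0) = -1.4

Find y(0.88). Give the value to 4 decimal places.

Heun: k1 = f(x_n, y_n); k2 = f(x_n + h, y_n + h·k1); y_{n+1} = y_n + (h/2)·(k1 + k2).
x=0.000000, y=-1.400000:
  k1 = f(0.000000, -1.400000) = -3.668000
  k2 = f(0.440000, -3.013920) = -12.760696
  y ← -1.400000 + (0.44/2)·(-3.668000 + (-12.760696)) = -5.014313
x=0.440000, y=-5.014313:
  k1 = f(0.440000, -5.014313) = -31.260798
  k2 = f(0.880000, -18.769064) = -375.176040
  y ← -5.014313 + (0.44/2)·(-31.260798 + (-375.176040)) = -94.430418
y(0.88) ≈ -94.4304

-94.4304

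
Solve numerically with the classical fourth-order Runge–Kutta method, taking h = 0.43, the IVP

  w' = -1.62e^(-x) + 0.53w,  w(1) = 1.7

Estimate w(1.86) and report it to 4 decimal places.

2.2320

RK4: k1 = f(x_n, w_n); k2 = f(x_n + h/2, w_n + (h/2)·k1); k3 = f(x_n + h/2, w_n + (h/2)·k2); k4 = f(x_n + h, w_n + h·k3); w_{n+1} = w_n + (h/6)·(k1 + 2k2 + 2k3 + k4).
x=1.000000, w=1.700000:
  k1 = f(1.000000, 1.700000) = 0.305035
  k2 = f(1.215000, 1.765583) = 0.455089
  k3 = f(1.215000, 1.797844) = 0.472187
  k4 = f(1.430000, 1.903040) = 0.620931
  w ← 1.700000 + (0.43/6)·(k1 + 2k2 + 2k3 + k4) = 1.899270
x=1.430000, w=1.899270:
  k1 = f(1.430000, 1.899270) = 0.618933
  k2 = f(1.645000, 2.032341) = 0.764460
  k3 = f(1.645000, 2.063629) = 0.781043
  k4 = f(1.860000, 2.235119) = 0.932423
  w ← 1.899270 + (0.43/6)·(k1 + 2k2 + 2k3 + k4) = 2.231973
w(1.86) ≈ 2.2320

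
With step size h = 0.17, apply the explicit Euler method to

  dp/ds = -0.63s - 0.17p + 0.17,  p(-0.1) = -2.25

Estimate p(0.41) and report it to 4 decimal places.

Euler: p_{n+1} = p_n + h·f(s_n, p_n).
s=-0.100000, p=-2.250000: f=0.615500 → p ← -2.250000 + 0.17·0.615500 = -2.145365
s=0.070000, p=-2.145365: f=0.490612 → p ← -2.145365 + 0.17·0.490612 = -2.061961
s=0.240000, p=-2.061961: f=0.369333 → p ← -2.061961 + 0.17·0.369333 = -1.999174
p(0.41) ≈ -1.9992

-1.9992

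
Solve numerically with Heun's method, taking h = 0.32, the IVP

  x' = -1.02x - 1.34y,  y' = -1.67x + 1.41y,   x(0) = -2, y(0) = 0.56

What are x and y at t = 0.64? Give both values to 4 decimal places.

Heun on (x,y): k1 = f(t_n, state_n); k2 = f(t_n + h, state_n + h·k1); state_{n+1} = state_n + (h/2)·(k1 + k2).
0.000000: (-2.000000, 0.560000)
  k1 = (1.289600, 4.129600)
  predictor → (-1.587328, 1.881472)
  k2 = (-0.902098, 5.303713)
  → (-1.938000, 2.069330)
0.320000: (-1.938000, 2.069330)
  k1 = (-0.796143, 6.154215)
  predictor → (-2.192765, 4.038679)
  k2 = (-3.175209, 9.356455)
  → (-2.573416, 4.551037)
(x(0.64), y(0.64)) ≈ (-2.5734, 4.5510)

-2.5734, 4.5510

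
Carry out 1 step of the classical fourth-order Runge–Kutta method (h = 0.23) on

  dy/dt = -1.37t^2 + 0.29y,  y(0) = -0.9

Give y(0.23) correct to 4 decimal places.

-0.9677

RK4: k1 = f(t_n, y_n); k2 = f(t_n + h/2, y_n + (h/2)·k1); k3 = f(t_n + h/2, y_n + (h/2)·k2); k4 = f(t_n + h, y_n + h·k3); y_{n+1} = y_n + (h/6)·(k1 + 2k2 + 2k3 + k4).
t=0.000000, y=-0.900000:
  k1 = f(0.000000, -0.900000) = -0.261000
  k2 = f(0.115000, -0.930015) = -0.287823
  k3 = f(0.115000, -0.933100) = -0.288717
  k4 = f(0.230000, -0.966405) = -0.352730
  y ← -0.900000 + (0.23/6)·(k1 + 2k2 + 2k3 + k4) = -0.967728
y(0.23) ≈ -0.9677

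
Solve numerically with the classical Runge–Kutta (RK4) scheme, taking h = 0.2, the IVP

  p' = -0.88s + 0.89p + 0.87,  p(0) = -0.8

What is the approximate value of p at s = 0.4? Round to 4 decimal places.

RK4: k1 = f(s_n, p_n); k2 = f(s_n + h/2, p_n + (h/2)·k1); k3 = f(s_n + h/2, p_n + (h/2)·k2); k4 = f(s_n + h, p_n + h·k3); p_{n+1} = p_n + (h/6)·(k1 + 2k2 + 2k3 + k4).
s=0.000000, p=-0.800000:
  k1 = f(0.000000, -0.800000) = 0.158000
  k2 = f(0.100000, -0.784200) = 0.084062
  k3 = f(0.100000, -0.791594) = 0.077482
  k4 = f(0.200000, -0.784504) = -0.004208
  p ← -0.800000 + (0.2/6)·(k1 + 2k2 + 2k3 + k4) = -0.784104
s=0.200000, p=-0.784104:
  k1 = f(0.200000, -0.784104) = -0.003853
  k2 = f(0.300000, -0.784489) = -0.092195
  k3 = f(0.300000, -0.793324) = -0.100058
  k4 = f(0.400000, -0.804116) = -0.197663
  p ← -0.784104 + (0.2/6)·(k1 + 2k2 + 2k3 + k4) = -0.803638
p(0.4) ≈ -0.8036

-0.8036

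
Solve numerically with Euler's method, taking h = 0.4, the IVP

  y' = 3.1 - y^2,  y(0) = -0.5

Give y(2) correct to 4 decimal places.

Euler: y_{n+1} = y_n + h·f(t_n, y_n).
t=0.000000, y=-0.500000: f=2.850000 → y ← -0.500000 + 0.4·2.850000 = 0.640000
t=0.400000, y=0.640000: f=2.690400 → y ← 0.640000 + 0.4·2.690400 = 1.716160
t=0.800000, y=1.716160: f=0.154795 → y ← 1.716160 + 0.4·0.154795 = 1.778078
t=1.200000, y=1.778078: f=-0.061561 → y ← 1.778078 + 0.4·(-0.061561) = 1.753453
t=1.600000, y=1.753453: f=0.025401 → y ← 1.753453 + 0.4·0.025401 = 1.763614
y(2) ≈ 1.7636

1.7636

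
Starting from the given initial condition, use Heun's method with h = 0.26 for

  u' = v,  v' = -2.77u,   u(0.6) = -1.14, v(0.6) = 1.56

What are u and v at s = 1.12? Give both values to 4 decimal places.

Heun on (u,v): k1 = f(s_n, state_n); k2 = f(s_n + h, state_n + h·k1); state_{n+1} = state_n + (h/2)·(k1 + k2).
0.600000: (-1.140000, 1.560000)
  k1 = (1.560000, 3.157800)
  predictor → (-0.734400, 2.381028)
  k2 = (2.381028, 2.034288)
  → (-0.627666, 2.234971)
0.860000: (-0.627666, 2.234971)
  k1 = (2.234971, 1.738636)
  predictor → (-0.046574, 2.687017)
  k2 = (2.687017, 0.129009)
  → (0.012192, 2.477765)
(u(1.12), v(1.12)) ≈ (0.0122, 2.4778)

0.0122, 2.4778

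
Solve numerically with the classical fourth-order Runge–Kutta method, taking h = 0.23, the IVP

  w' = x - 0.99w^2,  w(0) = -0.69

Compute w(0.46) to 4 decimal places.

-0.8662

RK4: k1 = f(x_n, w_n); k2 = f(x_n + h/2, w_n + (h/2)·k1); k3 = f(x_n + h/2, w_n + (h/2)·k2); k4 = f(x_n + h, w_n + h·k3); w_{n+1} = w_n + (h/6)·(k1 + 2k2 + 2k3 + k4).
x=0.000000, w=-0.690000:
  k1 = f(0.000000, -0.690000) = -0.471339
  k2 = f(0.115000, -0.744204) = -0.433301
  k3 = f(0.115000, -0.739830) = -0.426874
  k4 = f(0.230000, -0.788181) = -0.385017
  w ← -0.690000 + (0.23/6)·(k1 + 2k2 + 2k3 + k4) = -0.788774
x=0.230000, w=-0.788774:
  k1 = f(0.230000, -0.788774) = -0.385942
  k2 = f(0.345000, -0.833157) = -0.342209
  k3 = f(0.345000, -0.828128) = -0.333938
  k4 = f(0.460000, -0.865579) = -0.281736
  w ← -0.788774 + (0.23/6)·(k1 + 2k2 + 2k3 + k4) = -0.866206
w(0.46) ≈ -0.8662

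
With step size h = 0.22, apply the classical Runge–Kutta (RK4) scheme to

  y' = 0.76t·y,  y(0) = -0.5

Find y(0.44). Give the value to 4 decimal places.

-0.5382

RK4: k1 = f(t_n, y_n); k2 = f(t_n + h/2, y_n + (h/2)·k1); k3 = f(t_n + h/2, y_n + (h/2)·k2); k4 = f(t_n + h, y_n + h·k3); y_{n+1} = y_n + (h/6)·(k1 + 2k2 + 2k3 + k4).
t=0.000000, y=-0.500000:
  k1 = f(0.000000, -0.500000) = 0.000000
  k2 = f(0.110000, -0.500000) = -0.041800
  k3 = f(0.110000, -0.504598) = -0.042184
  k4 = f(0.220000, -0.509281) = -0.085152
  y ← -0.500000 + (0.22/6)·(k1 + 2k2 + 2k3 + k4) = -0.509281
t=0.220000, y=-0.509281:
  k1 = f(0.220000, -0.509281) = -0.085152
  k2 = f(0.330000, -0.518648) = -0.130077
  k3 = f(0.330000, -0.523590) = -0.131316
  k4 = f(0.440000, -0.538171) = -0.179964
  y ← -0.509281 + (0.22/6)·(k1 + 2k2 + 2k3 + k4) = -0.538171
y(0.44) ≈ -0.5382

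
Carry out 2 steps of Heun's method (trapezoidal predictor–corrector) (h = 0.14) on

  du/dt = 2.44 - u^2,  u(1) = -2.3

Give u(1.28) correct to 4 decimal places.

Heun: k1 = f(t_n, u_n); k2 = f(t_n + h, u_n + h·k1); u_{n+1} = u_n + (h/2)·(k1 + k2).
t=1.000000, u=-2.300000:
  k1 = f(1.000000, -2.300000) = -2.850000
  k2 = f(1.140000, -2.699000) = -4.844601
  u ← -2.300000 + (0.14/2)·(-2.850000 + (-4.844601)) = -2.838622
t=1.140000, u=-2.838622:
  k1 = f(1.140000, -2.838622) = -5.617775
  k2 = f(1.280000, -3.625111) = -10.701427
  u ← -2.838622 + (0.14/2)·(-5.617775 + (-10.701427)) = -3.980966
u(1.28) ≈ -3.9810

-3.9810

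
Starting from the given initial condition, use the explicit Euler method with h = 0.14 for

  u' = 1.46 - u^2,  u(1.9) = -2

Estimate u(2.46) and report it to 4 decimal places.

Euler: u_{n+1} = u_n + h·f(t_n, u_n).
t=1.900000, u=-2.000000: f=-2.540000 → u ← -2.000000 + 0.14·(-2.540000) = -2.355600
t=2.040000, u=-2.355600: f=-4.088851 → u ← -2.355600 + 0.14·(-4.088851) = -2.928039
t=2.180000, u=-2.928039: f=-7.113414 → u ← -2.928039 + 0.14·(-7.113414) = -3.923917
t=2.320000, u=-3.923917: f=-13.937125 → u ← -3.923917 + 0.14·(-13.937125) = -5.875115
u(2.46) ≈ -5.8751

-5.8751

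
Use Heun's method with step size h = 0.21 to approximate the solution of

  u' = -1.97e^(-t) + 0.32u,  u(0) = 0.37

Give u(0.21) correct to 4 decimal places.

Heun: k1 = f(t_n, u_n); k2 = f(t_n + h, u_n + h·k1); u_{n+1} = u_n + (h/2)·(k1 + k2).
t=0.000000, u=0.370000:
  k1 = f(0.000000, 0.370000) = -1.851600
  k2 = f(0.210000, -0.018836) = -1.602878
  u ← 0.370000 + (0.21/2)·(-1.851600 + (-1.602878)) = 0.007280
u(0.21) ≈ 0.0073

0.0073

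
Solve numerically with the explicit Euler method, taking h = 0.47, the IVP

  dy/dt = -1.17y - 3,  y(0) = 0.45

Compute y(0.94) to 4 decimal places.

Euler: y_{n+1} = y_n + h·f(t_n, y_n).
t=0.000000, y=0.450000: f=-3.526500 → y ← 0.450000 + 0.47·(-3.526500) = -1.207455
t=0.470000, y=-1.207455: f=-1.587278 → y ← -1.207455 + 0.47·(-1.587278) = -1.953475
y(0.94) ≈ -1.9535

-1.9535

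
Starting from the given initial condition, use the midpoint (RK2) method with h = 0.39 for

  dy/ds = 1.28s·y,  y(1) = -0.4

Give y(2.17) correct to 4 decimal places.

Midpoint: k1 = f(s_n, y_n); k2 = f(s_n + h/2, y_n + (h/2)·k1); y_{n+1} = y_n + h·k2.
s=1.000000, y=-0.400000:
  k1 = f(1.000000, -0.400000) = -0.512000
  k2 = f(1.195000, -0.499840) = -0.764555
  y ← -0.400000 + 0.39·(-0.764555) = -0.698177
s=1.390000, y=-0.698177:
  k1 = f(1.390000, -0.698177) = -1.242196
  k2 = f(1.585000, -0.940405) = -1.907893
  y ← -0.698177 + 0.39·(-1.907893) = -1.442255
s=1.780000, y=-1.442255:
  k1 = f(1.780000, -1.442255) = -3.286033
  k2 = f(1.975000, -2.083031) = -5.265903
  y ← -1.442255 + 0.39·(-5.265903) = -3.495957
y(2.17) ≈ -3.4960

-3.4960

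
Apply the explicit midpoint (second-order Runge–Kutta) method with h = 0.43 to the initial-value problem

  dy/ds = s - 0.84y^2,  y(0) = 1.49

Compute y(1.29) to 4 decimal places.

1.1332

Midpoint: k1 = f(s_n, y_n); k2 = f(s_n + h/2, y_n + (h/2)·k1); y_{n+1} = y_n + h·k2.
s=0.000000, y=1.490000:
  k1 = f(0.000000, 1.490000) = -1.864884
  k2 = f(0.215000, 1.089050) = -0.781265
  y ← 1.490000 + 0.43·(-0.781265) = 1.154056
s=0.430000, y=1.154056:
  k1 = f(0.430000, 1.154056) = -0.688750
  k2 = f(0.645000, 1.005975) = -0.205068
  y ← 1.154056 + 0.43·(-0.205068) = 1.065877
s=0.860000, y=1.065877:
  k1 = f(0.860000, 1.065877) = -0.094319
  k2 = f(1.075000, 1.045598) = 0.156648
  y ← 1.065877 + 0.43·0.156648 = 1.133236
y(1.29) ≈ 1.1332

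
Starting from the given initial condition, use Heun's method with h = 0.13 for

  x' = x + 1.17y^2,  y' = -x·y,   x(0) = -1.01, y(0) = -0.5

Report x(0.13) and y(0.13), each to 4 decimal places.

Heun on (x,y): k1 = f(t_n, state_n); k2 = f(t_n + h, state_n + h·k1); state_{n+1} = state_n + (h/2)·(k1 + k2).
0.000000: (-1.010000, -0.500000)
  k1 = (-0.717500, -0.505000)
  predictor → (-1.103275, -0.565650)
  k2 = (-0.728922, -0.624068)
  → (-1.104017, -0.573389)
(x(0.13), y(0.13)) ≈ (-1.1040, -0.5734)

-1.1040, -0.5734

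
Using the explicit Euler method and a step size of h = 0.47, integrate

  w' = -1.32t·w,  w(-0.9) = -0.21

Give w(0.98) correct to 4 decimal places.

Euler: w_{n+1} = w_n + h·f(t_n, w_n).
t=-0.900000, w=-0.210000: f=-0.249480 → w ← -0.210000 + 0.47·(-0.249480) = -0.327256
t=-0.430000, w=-0.327256: f=-0.185750 → w ← -0.327256 + 0.47·(-0.185750) = -0.414558
t=0.040000, w=-0.414558: f=0.021889 → w ← -0.414558 + 0.47·0.021889 = -0.404271
t=0.510000, w=-0.404271: f=0.272155 → w ← -0.404271 + 0.47·0.272155 = -0.276358
w(0.98) ≈ -0.2764

-0.2764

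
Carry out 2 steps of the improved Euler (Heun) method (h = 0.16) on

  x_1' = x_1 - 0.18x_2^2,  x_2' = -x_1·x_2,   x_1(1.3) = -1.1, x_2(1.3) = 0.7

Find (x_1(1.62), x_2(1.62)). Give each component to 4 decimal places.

-1.5611, 1.0611

Heun on (x_1,x_2): k1 = f(t_n, state_n); k2 = f(t_n + h, state_n + h·k1); state_{n+1} = state_n + (h/2)·(k1 + k2).
1.300000: (-1.100000, 0.700000)
  k1 = (-1.188200, 0.770000)
  predictor → (-1.290112, 0.823200)
  k2 = (-1.412090, 1.062020)
  → (-1.308023, 0.846562)
1.460000: (-1.308023, 0.846562)
  k1 = (-1.437023, 1.107322)
  predictor → (-1.537947, 1.023733)
  k2 = (-1.726592, 1.574447)
  → (-1.561112, 1.061103)
(x_1(1.62), x_2(1.62)) ≈ (-1.5611, 1.0611)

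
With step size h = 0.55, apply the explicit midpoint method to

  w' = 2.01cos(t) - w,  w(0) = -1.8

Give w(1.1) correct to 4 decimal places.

0.2972

Midpoint: k1 = f(t_n, w_n); k2 = f(t_n + h/2, w_n + (h/2)·k1); w_{n+1} = w_n + h·k2.
t=0.000000, w=-1.800000:
  k1 = f(0.000000, -1.800000) = 3.810000
  k2 = f(0.275000, -0.752250) = 2.686725
  w ← -1.800000 + 0.55·2.686725 = -0.322301
t=0.550000, w=-0.322301:
  k1 = f(0.550000, -0.322301) = 2.035876
  k2 = f(0.825000, 0.237564) = 1.126335
  w ← -0.322301 + 0.55·1.126335 = 0.297183
w(1.1) ≈ 0.2972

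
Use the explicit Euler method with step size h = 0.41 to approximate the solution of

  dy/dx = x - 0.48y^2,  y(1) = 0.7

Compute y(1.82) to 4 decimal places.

Euler: y_{n+1} = y_n + h·f(x_n, y_n).
x=1.000000, y=0.700000: f=0.764800 → y ← 0.700000 + 0.41·0.764800 = 1.013568
x=1.410000, y=1.013568: f=0.916886 → y ← 1.013568 + 0.41·0.916886 = 1.389491
y(1.82) ≈ 1.3895

1.3895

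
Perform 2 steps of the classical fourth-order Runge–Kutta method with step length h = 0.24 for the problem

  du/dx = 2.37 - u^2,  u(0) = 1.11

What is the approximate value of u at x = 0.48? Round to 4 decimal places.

RK4: k1 = f(x_n, u_n); k2 = f(x_n + h/2, u_n + (h/2)·k1); k3 = f(x_n + h/2, u_n + (h/2)·k2); k4 = f(x_n + h, u_n + h·k3); u_{n+1} = u_n + (h/6)·(k1 + 2k2 + 2k3 + k4).
x=0.000000, u=1.110000:
  k1 = f(0.000000, 1.110000) = 1.137900
  k2 = f(0.120000, 1.246548) = 0.816118
  k3 = f(0.120000, 1.207934) = 0.910895
  k4 = f(0.240000, 1.328615) = 0.604783
  u ← 1.110000 + (0.24/6)·(k1 + 2k2 + 2k3 + k4) = 1.317868
x=0.240000, u=1.317868:
  k1 = f(0.240000, 1.317868) = 0.633223
  k2 = f(0.360000, 1.393855) = 0.427168
  k3 = f(0.360000, 1.369129) = 0.495487
  k4 = f(0.480000, 1.436785) = 0.305648
  u ← 1.317868 + (0.24/6)·(k1 + 2k2 + 2k3 + k4) = 1.429236
u(0.48) ≈ 1.4292

1.4292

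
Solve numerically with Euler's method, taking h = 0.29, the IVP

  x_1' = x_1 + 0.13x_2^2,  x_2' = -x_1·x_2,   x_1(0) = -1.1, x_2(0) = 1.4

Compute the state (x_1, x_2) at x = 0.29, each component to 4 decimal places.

Euler on (x_1,x_2): x_1_{n+1} = x_1_n + h·x_1', x_2_{n+1} = x_2_n + h·x_2'.
0.000000: (-1.100000, 1.400000); f=(-0.845200, 1.540000) → (-1.345108, 1.846600)
(x_1(0.29), x_2(0.29)) ≈ (-1.3451, 1.8466)

-1.3451, 1.8466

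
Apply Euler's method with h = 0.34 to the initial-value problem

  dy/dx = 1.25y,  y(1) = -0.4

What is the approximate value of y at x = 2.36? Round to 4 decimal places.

-1.6494

Euler: y_{n+1} = y_n + h·f(x_n, y_n).
x=1.000000, y=-0.400000: f=-0.500000 → y ← -0.400000 + 0.34·(-0.500000) = -0.570000
x=1.340000, y=-0.570000: f=-0.712500 → y ← -0.570000 + 0.34·(-0.712500) = -0.812250
x=1.680000, y=-0.812250: f=-1.015313 → y ← -0.812250 + 0.34·(-1.015313) = -1.157456
x=2.020000, y=-1.157456: f=-1.446820 → y ← -1.157456 + 0.34·(-1.446820) = -1.649375
y(2.36) ≈ -1.6494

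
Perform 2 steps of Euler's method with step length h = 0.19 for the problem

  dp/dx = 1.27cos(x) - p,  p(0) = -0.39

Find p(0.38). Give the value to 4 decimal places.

0.1765

Euler: p_{n+1} = p_n + h·f(x_n, p_n).
x=0.000000, p=-0.390000: f=1.660000 → p ← -0.390000 + 0.19·1.660000 = -0.074600
x=0.190000, p=-0.074600: f=1.321745 → p ← -0.074600 + 0.19·1.321745 = 0.176532
p(0.38) ≈ 0.1765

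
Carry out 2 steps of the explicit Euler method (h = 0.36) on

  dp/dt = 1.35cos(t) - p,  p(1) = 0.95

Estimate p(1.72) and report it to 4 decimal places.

Euler: p_{n+1} = p_n + h·f(t_n, p_n).
t=1.000000, p=0.950000: f=-0.220592 → p ← 0.950000 + 0.36·(-0.220592) = 0.870587
t=1.360000, p=0.870587: f=-0.588115 → p ← 0.870587 + 0.36·(-0.588115) = 0.658866
p(1.72) ≈ 0.6589

0.6589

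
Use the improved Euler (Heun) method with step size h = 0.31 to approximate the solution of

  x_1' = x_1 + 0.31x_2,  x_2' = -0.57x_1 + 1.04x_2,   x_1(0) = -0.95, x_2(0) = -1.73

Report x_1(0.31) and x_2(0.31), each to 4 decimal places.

Heun on (x_1,x_2): k1 = f(t_n, state_n); k2 = f(t_n + h, state_n + h·k1); state_{n+1} = state_n + (h/2)·(k1 + k2).
0.000000: (-0.950000, -1.730000)
  k1 = (-1.486300, -1.257700)
  predictor → (-1.410753, -2.119887)
  k2 = (-2.067918, -1.400553)
  → (-1.500904, -2.142029)
(x_1(0.31), x_2(0.31)) ≈ (-1.5009, -2.1420)

-1.5009, -2.1420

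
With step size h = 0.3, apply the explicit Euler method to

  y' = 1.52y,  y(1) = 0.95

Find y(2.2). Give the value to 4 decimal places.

4.2694

Euler: y_{n+1} = y_n + h·f(x_n, y_n).
x=1.000000, y=0.950000: f=1.444000 → y ← 0.950000 + 0.3·1.444000 = 1.383200
x=1.300000, y=1.383200: f=2.102464 → y ← 1.383200 + 0.3·2.102464 = 2.013939
x=1.600000, y=2.013939: f=3.061188 → y ← 2.013939 + 0.3·3.061188 = 2.932295
x=1.900000, y=2.932295: f=4.457089 → y ← 2.932295 + 0.3·4.457089 = 4.269422
y(2.2) ≈ 4.2694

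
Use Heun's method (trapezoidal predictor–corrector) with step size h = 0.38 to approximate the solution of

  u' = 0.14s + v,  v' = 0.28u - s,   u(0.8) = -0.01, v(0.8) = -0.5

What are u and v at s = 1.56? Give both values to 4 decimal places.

-0.5581, -1.4421

Heun on (u,v): k1 = f(s_n, state_n); k2 = f(s_n + h, state_n + h·k1); state_{n+1} = state_n + (h/2)·(k1 + k2).
0.800000: (-0.010000, -0.500000)
  k1 = (-0.388000, -0.802800)
  predictor → (-0.157440, -0.805064)
  k2 = (-0.639864, -1.224083)
  → (-0.205294, -0.885108)
1.180000: (-0.205294, -0.885108)
  k1 = (-0.719908, -1.237482)
  predictor → (-0.478859, -1.355351)
  k2 = (-1.136951, -1.694081)
  → (-0.558097, -1.442105)
(u(1.56), v(1.56)) ≈ (-0.5581, -1.4421)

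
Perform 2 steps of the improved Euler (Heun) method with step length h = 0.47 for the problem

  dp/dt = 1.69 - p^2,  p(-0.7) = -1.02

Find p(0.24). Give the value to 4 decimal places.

Heun: k1 = f(t_n, p_n); k2 = f(t_n + h, p_n + h·k1); p_{n+1} = p_n + (h/2)·(k1 + k2).
t=-0.700000, p=-1.020000:
  k1 = f(-0.700000, -1.020000) = 0.649600
  k2 = f(-0.230000, -0.714688) = 1.179221
  p ← -1.020000 + (0.47/2)·(0.649600 + 1.179221) = -0.590227
t=-0.230000, p=-0.590227:
  k1 = f(-0.230000, -0.590227) = 1.341632
  k2 = f(0.240000, 0.040340) = 1.688373
  p ← -0.590227 + (0.47/2)·(1.341632 + 1.688373) = 0.121824
p(0.24) ≈ 0.1218

0.1218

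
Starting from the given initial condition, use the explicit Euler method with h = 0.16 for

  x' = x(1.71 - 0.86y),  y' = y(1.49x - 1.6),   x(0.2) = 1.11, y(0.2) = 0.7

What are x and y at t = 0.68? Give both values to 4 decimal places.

Euler on (x,y): x_{n+1} = x_n + h·x', y_{n+1} = y_n + h·y'.
0.200000: (1.110000, 0.700000); f=(1.229880, 0.037730) → (1.306781, 0.706037)
0.360000: (1.306781, 0.706037); f=(1.441129, 0.245068) → (1.537361, 0.745248)
0.520000: (1.537361, 0.745248); f=(1.643573, 0.514719) → (1.800333, 0.827603)
(x(0.68), y(0.68)) ≈ (1.8003, 0.8276)

1.8003, 0.8276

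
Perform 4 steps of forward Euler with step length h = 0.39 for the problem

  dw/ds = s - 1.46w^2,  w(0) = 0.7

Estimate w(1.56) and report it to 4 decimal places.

Euler: w_{n+1} = w_n + h·f(s_n, w_n).
s=0.000000, w=0.700000: f=-0.715400 → w ← 0.700000 + 0.39·(-0.715400) = 0.420994
s=0.390000, w=0.420994: f=0.131236 → w ← 0.420994 + 0.39·0.131236 = 0.472176
s=0.780000, w=0.472176: f=0.454493 → w ← 0.472176 + 0.39·0.454493 = 0.649428
s=1.170000, w=0.649428: f=0.554235 → w ← 0.649428 + 0.39·0.554235 = 0.865580
w(1.56) ≈ 0.8656

0.8656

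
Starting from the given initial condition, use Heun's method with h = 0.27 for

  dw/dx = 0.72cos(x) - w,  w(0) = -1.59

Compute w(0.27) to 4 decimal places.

-1.0540

Heun: k1 = f(x_n, w_n); k2 = f(x_n + h, w_n + h·k1); w_{n+1} = w_n + (h/2)·(k1 + k2).
x=0.000000, w=-1.590000:
  k1 = f(0.000000, -1.590000) = 2.310000
  k2 = f(0.270000, -0.966300) = 1.660215
  w ← -1.590000 + (0.27/2)·(2.310000 + 1.660215) = -1.054021
w(0.27) ≈ -1.0540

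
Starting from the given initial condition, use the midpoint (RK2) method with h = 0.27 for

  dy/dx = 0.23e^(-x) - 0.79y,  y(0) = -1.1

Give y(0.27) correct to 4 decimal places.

Midpoint: k1 = f(x_n, y_n); k2 = f(x_n + h/2, y_n + (h/2)·k1); y_{n+1} = y_n + h·k2.
x=0.000000, y=-1.100000:
  k1 = f(0.000000, -1.100000) = 1.099000
  k2 = f(0.135000, -0.951635) = 0.952746
  y ← -1.100000 + 0.27·0.952746 = -0.842758
y(0.27) ≈ -0.8428

-0.8428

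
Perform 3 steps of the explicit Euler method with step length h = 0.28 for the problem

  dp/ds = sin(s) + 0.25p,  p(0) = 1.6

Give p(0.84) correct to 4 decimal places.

2.1916

Euler: p_{n+1} = p_n + h·f(s_n, p_n).
s=0.000000, p=1.600000: f=0.400000 → p ← 1.600000 + 0.28·0.400000 = 1.712000
s=0.280000, p=1.712000: f=0.704356 → p ← 1.712000 + 0.28·0.704356 = 1.909220
s=0.560000, p=1.909220: f=1.008491 → p ← 1.909220 + 0.28·1.008491 = 2.191597
p(0.84) ≈ 2.1916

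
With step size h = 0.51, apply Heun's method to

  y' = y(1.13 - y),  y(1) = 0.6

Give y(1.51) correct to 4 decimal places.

0.7526

Heun: k1 = f(t_n, y_n); k2 = f(t_n + h, y_n + h·k1); y_{n+1} = y_n + (h/2)·(k1 + k2).
t=1.000000, y=0.600000:
  k1 = f(1.000000, 0.600000) = 0.318000
  k2 = f(1.510000, 0.762180) = 0.280345
  y ← 0.600000 + (0.51/2)·(0.318000 + 0.280345) = 0.752578
y(1.51) ≈ 0.7526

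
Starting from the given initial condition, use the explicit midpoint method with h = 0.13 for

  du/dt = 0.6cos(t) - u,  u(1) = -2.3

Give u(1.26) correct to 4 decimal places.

Midpoint: k1 = f(t_n, u_n); k2 = f(t_n + h/2, u_n + (h/2)·k1); u_{n+1} = u_n + h·k2.
t=1.000000, u=-2.300000:
  k1 = f(1.000000, -2.300000) = 2.624181
  k2 = f(1.065000, -2.129428) = 2.420131
  u ← -2.300000 + 0.13·2.420131 = -1.985383
t=1.130000, u=-1.985383:
  k1 = f(1.130000, -1.985383) = 2.241379
  k2 = f(1.195000, -1.839693) = 2.059901
  u ← -1.985383 + 0.13·2.059901 = -1.717596
u(1.26) ≈ -1.7176

-1.7176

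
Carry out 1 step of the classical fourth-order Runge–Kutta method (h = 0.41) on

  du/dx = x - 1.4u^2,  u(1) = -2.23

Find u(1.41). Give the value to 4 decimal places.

-42.8019

RK4: k1 = f(x_n, u_n); k2 = f(x_n + h/2, u_n + (h/2)·k1); k3 = f(x_n + h/2, u_n + (h/2)·k2); k4 = f(x_n + h, u_n + h·k3); u_{n+1} = u_n + (h/6)·(k1 + 2k2 + 2k3 + k4).
x=1.000000, u=-2.230000:
  k1 = f(1.000000, -2.230000) = -5.962060
  k2 = f(1.205000, -3.452222) = -15.479974
  k3 = f(1.205000, -5.403395) = -39.670345
  k4 = f(1.410000, -18.494841) = -477.472815
  u ← -2.230000 + (0.41/6)·(k1 + 2k2 + 2k3 + k4) = -42.801927
u(1.41) ≈ -42.8019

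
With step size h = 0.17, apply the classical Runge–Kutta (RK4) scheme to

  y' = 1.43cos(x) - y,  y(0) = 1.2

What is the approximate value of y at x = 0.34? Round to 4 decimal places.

1.2577

RK4: k1 = f(x_n, y_n); k2 = f(x_n + h/2, y_n + (h/2)·k1); k3 = f(x_n + h/2, y_n + (h/2)·k2); k4 = f(x_n + h, y_n + h·k3); y_{n+1} = y_n + (h/6)·(k1 + 2k2 + 2k3 + k4).
x=0.000000, y=1.200000:
  k1 = f(0.000000, 1.200000) = 0.230000
  k2 = f(0.085000, 1.219550) = 0.205287
  k3 = f(0.085000, 1.217449) = 0.207388
  k4 = f(0.170000, 1.235256) = 0.174130
  y ← 1.200000 + (0.17/6)·(k1 + 2k2 + 2k3 + k4) = 1.234835
x=0.170000, y=1.234835:
  k1 = f(0.170000, 1.234835) = 0.174551
  k2 = f(0.255000, 1.249672) = 0.134086
  k3 = f(0.255000, 1.246233) = 0.137526
  k4 = f(0.340000, 1.258215) = 0.089924
  y ← 1.234835 + (0.17/6)·(k1 + 2k2 + 2k3 + k4) = 1.257720
y(0.34) ≈ 1.2577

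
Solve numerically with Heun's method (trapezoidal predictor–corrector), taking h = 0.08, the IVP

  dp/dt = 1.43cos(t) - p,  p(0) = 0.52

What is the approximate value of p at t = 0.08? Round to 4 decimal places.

Heun: k1 = f(t_n, p_n); k2 = f(t_n + h, p_n + h·k1); p_{n+1} = p_n + (h/2)·(k1 + k2).
t=0.000000, p=0.520000:
  k1 = f(0.000000, 0.520000) = 0.910000
  k2 = f(0.080000, 0.592800) = 0.832626
  p ← 0.520000 + (0.08/2)·(0.910000 + 0.832626) = 0.589705
p(0.08) ≈ 0.5897

0.5897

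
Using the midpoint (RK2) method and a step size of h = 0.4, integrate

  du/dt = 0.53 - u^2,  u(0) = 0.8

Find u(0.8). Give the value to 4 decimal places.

0.7525

Midpoint: k1 = f(t_n, u_n); k2 = f(t_n + h/2, u_n + (h/2)·k1); u_{n+1} = u_n + h·k2.
t=0.000000, u=0.800000:
  k1 = f(0.000000, 0.800000) = -0.110000
  k2 = f(0.200000, 0.778000) = -0.075284
  u ← 0.800000 + 0.4·(-0.075284) = 0.769886
t=0.400000, u=0.769886:
  k1 = f(0.400000, 0.769886) = -0.062725
  k2 = f(0.600000, 0.757341) = -0.043566
  u ← 0.769886 + 0.4·(-0.043566) = 0.752460
u(0.8) ≈ 0.7525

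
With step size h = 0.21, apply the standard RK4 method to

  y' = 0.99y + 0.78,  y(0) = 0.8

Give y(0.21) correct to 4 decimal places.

1.1669

RK4: k1 = f(t_n, y_n); k2 = f(t_n + h/2, y_n + (h/2)·k1); k3 = f(t_n + h/2, y_n + (h/2)·k2); k4 = f(t_n + h, y_n + h·k3); y_{n+1} = y_n + (h/6)·(k1 + 2k2 + 2k3 + k4).
t=0.000000, y=0.800000:
  k1 = f(0.000000, 0.800000) = 1.572000
  k2 = f(0.105000, 0.965060) = 1.735409
  k3 = f(0.105000, 0.982218) = 1.752396
  k4 = f(0.210000, 1.168003) = 1.936323
  y ← 0.800000 + (0.21/6)·(k1 + 2k2 + 2k3 + k4) = 1.166938
y(0.21) ≈ 1.1669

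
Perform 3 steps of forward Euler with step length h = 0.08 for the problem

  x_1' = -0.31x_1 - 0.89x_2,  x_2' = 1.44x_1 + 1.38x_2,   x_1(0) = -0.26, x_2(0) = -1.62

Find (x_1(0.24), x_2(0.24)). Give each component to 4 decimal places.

Euler on (x_1,x_2): x_1_{n+1} = x_1_n + h·x_1', x_2_{n+1} = x_2_n + h·x_2'.
0.000000: (-0.260000, -1.620000); f=(1.522400, -2.610000) → (-0.138208, -1.828800)
0.080000: (-0.138208, -1.828800); f=(1.670476, -2.722764) → (-0.004570, -2.046621)
0.160000: (-0.004570, -2.046621); f=(1.822909, -2.830918) → (0.141263, -2.273094)
(x_1(0.24), x_2(0.24)) ≈ (0.1413, -2.2731)

0.1413, -2.2731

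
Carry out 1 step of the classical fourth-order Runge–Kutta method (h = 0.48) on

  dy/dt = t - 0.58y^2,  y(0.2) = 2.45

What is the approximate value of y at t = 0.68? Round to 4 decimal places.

1.6044

RK4: k1 = f(t_n, y_n); k2 = f(t_n + h/2, y_n + (h/2)·k1); k3 = f(t_n + h/2, y_n + (h/2)·k2); k4 = f(t_n + h, y_n + h·k3); y_{n+1} = y_n + (h/6)·(k1 + 2k2 + 2k3 + k4).
t=0.200000, y=2.450000:
  k1 = f(0.200000, 2.450000) = -3.281450
  k2 = f(0.440000, 1.662452) = -1.162973
  k3 = f(0.440000, 2.170886) = -2.293394
  k4 = f(0.680000, 1.349171) = -0.375752
  y ← 2.450000 + (0.48/6)·(k1 + 2k2 + 2k3 + k4) = 1.604405
y(0.68) ≈ 1.6044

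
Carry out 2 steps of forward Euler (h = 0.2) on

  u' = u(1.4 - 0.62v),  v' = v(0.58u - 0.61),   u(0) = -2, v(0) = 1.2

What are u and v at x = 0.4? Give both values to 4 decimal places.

Euler on (u,v): u_{n+1} = u_n + h·u', v_{n+1} = v_n + h·v'.
0.000000: (-2.000000, 1.200000); f=(-1.312000, -2.124000) → (-2.262400, 0.775200)
0.200000: (-2.262400, 0.775200); f=(-2.079996, -1.490083) → (-2.678399, 0.477183)
(u(0.4), v(0.4)) ≈ (-2.6784, 0.4772)

-2.6784, 0.4772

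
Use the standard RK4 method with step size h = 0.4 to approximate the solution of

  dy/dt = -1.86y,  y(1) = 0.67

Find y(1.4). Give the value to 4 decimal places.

RK4: k1 = f(t_n, y_n); k2 = f(t_n + h/2, y_n + (h/2)·k1); k3 = f(t_n + h/2, y_n + (h/2)·k2); k4 = f(t_n + h, y_n + h·k3); y_{n+1} = y_n + (h/6)·(k1 + 2k2 + 2k3 + k4).
t=1.000000, y=0.670000:
  k1 = f(1.000000, 0.670000) = -1.246200
  k2 = f(1.200000, 0.420760) = -0.782614
  k3 = f(1.200000, 0.513477) = -0.955068
  k4 = f(1.400000, 0.287973) = -0.535630
  y ← 0.670000 + (0.4/6)·(k1 + 2k2 + 2k3 + k4) = 0.319521
y(1.4) ≈ 0.3195

0.3195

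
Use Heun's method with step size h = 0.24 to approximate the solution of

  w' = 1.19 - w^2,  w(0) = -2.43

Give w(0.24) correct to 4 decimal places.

-4.3752

Heun: k1 = f(s_n, w_n); k2 = f(s_n + h, w_n + h·k1); w_{n+1} = w_n + (h/2)·(k1 + k2).
s=0.000000, w=-2.430000:
  k1 = f(0.000000, -2.430000) = -4.714900
  k2 = f(0.240000, -3.561576) = -11.494824
  w ← -2.430000 + (0.24/2)·(-4.714900 + (-11.494824)) = -4.375167
w(0.24) ≈ -4.3752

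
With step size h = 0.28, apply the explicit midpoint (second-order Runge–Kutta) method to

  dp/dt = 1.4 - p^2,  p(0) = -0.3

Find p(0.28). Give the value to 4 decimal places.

0.0882

Midpoint: k1 = f(t_n, p_n); k2 = f(t_n + h/2, p_n + (h/2)·k1); p_{n+1} = p_n + h·k2.
t=0.000000, p=-0.300000:
  k1 = f(0.000000, -0.300000) = 1.310000
  k2 = f(0.140000, -0.116600) = 1.386404
  p ← -0.300000 + 0.28·1.386404 = 0.088193
p(0.28) ≈ 0.0882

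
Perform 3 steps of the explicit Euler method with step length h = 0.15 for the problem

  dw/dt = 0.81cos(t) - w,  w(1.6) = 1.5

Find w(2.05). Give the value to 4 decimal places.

0.8609

Euler: w_{n+1} = w_n + h·f(t_n, w_n).
t=1.600000, w=1.500000: f=-1.523652 → w ← 1.500000 + 0.15·(-1.523652) = 1.271452
t=1.750000, w=1.271452: f=-1.415832 → w ← 1.271452 + 0.15·(-1.415832) = 1.059078
t=1.900000, w=1.059078: f=-1.320942 → w ← 1.059078 + 0.15·(-1.320942) = 0.860936
w(2.05) ≈ 0.8609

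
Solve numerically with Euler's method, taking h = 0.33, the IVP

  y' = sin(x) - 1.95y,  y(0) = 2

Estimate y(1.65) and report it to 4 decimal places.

Euler: y_{n+1} = y_n + h·f(x_n, y_n).
x=0.000000, y=2.000000: f=-3.900000 → y ← 2.000000 + 0.33·(-3.900000) = 0.713000
x=0.330000, y=0.713000: f=-1.066307 → y ← 0.713000 + 0.33·(-1.066307) = 0.361119
x=0.660000, y=0.361119: f=-0.091065 → y ← 0.361119 + 0.33·(-0.091065) = 0.331067
x=0.990000, y=0.331067: f=0.190445 → y ← 0.331067 + 0.33·0.190445 = 0.393914
x=1.320000, y=0.393914: f=0.200583 → y ← 0.393914 + 0.33·0.200583 = 0.460106
y(1.65) ≈ 0.4601

0.4601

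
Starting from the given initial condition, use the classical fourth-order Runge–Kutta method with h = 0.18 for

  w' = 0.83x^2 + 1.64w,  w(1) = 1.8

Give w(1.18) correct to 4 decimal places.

RK4: k1 = f(x_n, w_n); k2 = f(x_n + h/2, w_n + (h/2)·k1); k3 = f(x_n + h/2, w_n + (h/2)·k2); k4 = f(x_n + h, w_n + h·k3); w_{n+1} = w_n + (h/6)·(k1 + 2k2 + 2k3 + k4).
x=1.000000, w=1.800000:
  k1 = f(1.000000, 1.800000) = 3.782000
  k2 = f(1.090000, 2.140380) = 4.496346
  k3 = f(1.090000, 2.204671) = 4.601784
  k4 = f(1.180000, 2.628321) = 5.466139
  w ← 1.800000 + (0.18/6)·(k1 + 2k2 + 2k3 + k4) = 2.623332
w(1.18) ≈ 2.6233

2.6233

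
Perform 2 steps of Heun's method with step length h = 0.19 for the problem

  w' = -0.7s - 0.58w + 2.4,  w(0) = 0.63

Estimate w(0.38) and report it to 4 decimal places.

1.2747

Heun: k1 = f(s_n, w_n); k2 = f(s_n + h, w_n + h·k1); w_{n+1} = w_n + (h/2)·(k1 + k2).
s=0.000000, w=0.630000:
  k1 = f(0.000000, 0.630000) = 2.034600
  k2 = f(0.190000, 1.016574) = 1.677387
  w ← 0.630000 + (0.19/2)·(2.034600 + 1.677387) = 0.982639
s=0.190000, w=0.982639:
  k1 = f(0.190000, 0.982639) = 1.697070
  k2 = f(0.380000, 1.305082) = 1.377052
  w ← 0.982639 + (0.19/2)·(1.697070 + 1.377052) = 1.274680
w(0.38) ≈ 1.2747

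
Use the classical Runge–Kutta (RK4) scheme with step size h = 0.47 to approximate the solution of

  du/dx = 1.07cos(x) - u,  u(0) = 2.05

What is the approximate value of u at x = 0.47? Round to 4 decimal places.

1.6663

RK4: k1 = f(x_n, u_n); k2 = f(x_n + h/2, u_n + (h/2)·k1); k3 = f(x_n + h/2, u_n + (h/2)·k2); k4 = f(x_n + h, u_n + h·k3); u_{n+1} = u_n + (h/6)·(k1 + 2k2 + 2k3 + k4).
x=0.000000, u=2.050000:
  k1 = f(0.000000, 2.050000) = -0.980000
  k2 = f(0.235000, 1.819700) = -0.779110
  k3 = f(0.235000, 1.866909) = -0.826319
  k4 = f(0.470000, 1.661630) = -0.707652
  u ← 2.050000 + (0.47/6)·(k1 + 2k2 + 2k3 + k4) = 1.666283
u(0.47) ≈ 1.6663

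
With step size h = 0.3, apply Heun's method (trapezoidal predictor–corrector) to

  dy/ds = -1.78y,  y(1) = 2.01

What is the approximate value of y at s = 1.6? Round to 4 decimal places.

Heun: k1 = f(s_n, y_n); k2 = f(s_n + h, y_n + h·k1); y_{n+1} = y_n + (h/2)·(k1 + k2).
s=1.000000, y=2.010000:
  k1 = f(1.000000, 2.010000) = -3.577800
  k2 = f(1.300000, 0.936660) = -1.667255
  y ← 2.010000 + (0.3/2)·(-3.577800 + (-1.667255)) = 1.223242
s=1.300000, y=1.223242:
  k1 = f(1.300000, 1.223242) = -2.177370
  k2 = f(1.600000, 0.570031) = -1.014655
  y ← 1.223242 + (0.3/2)·(-2.177370 + (-1.014655)) = 0.744438
y(1.6) ≈ 0.7444

0.7444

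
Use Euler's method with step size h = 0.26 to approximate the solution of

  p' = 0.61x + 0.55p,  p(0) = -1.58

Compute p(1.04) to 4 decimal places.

-2.4249

Euler: p_{n+1} = p_n + h·f(x_n, p_n).
x=0.000000, p=-1.580000: f=-0.869000 → p ← -1.580000 + 0.26·(-0.869000) = -1.805940
x=0.260000, p=-1.805940: f=-0.834667 → p ← -1.805940 + 0.26·(-0.834667) = -2.022953
x=0.520000, p=-2.022953: f=-0.795424 → p ← -2.022953 + 0.26·(-0.795424) = -2.229764
x=0.780000, p=-2.229764: f=-0.750570 → p ← -2.229764 + 0.26·(-0.750570) = -2.424912
p(1.04) ≈ -2.4249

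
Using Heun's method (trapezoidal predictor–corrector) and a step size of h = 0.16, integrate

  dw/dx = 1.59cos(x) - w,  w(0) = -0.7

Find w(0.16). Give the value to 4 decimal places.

-0.3645

Heun: k1 = f(x_n, w_n); k2 = f(x_n + h, w_n + h·k1); w_{n+1} = w_n + (h/2)·(k1 + k2).
x=0.000000, w=-0.700000:
  k1 = f(0.000000, -0.700000) = 2.290000
  k2 = f(0.160000, -0.333600) = 1.903291
  w ← -0.700000 + (0.16/2)·(2.290000 + 1.903291) = -0.364537
w(0.16) ≈ -0.3645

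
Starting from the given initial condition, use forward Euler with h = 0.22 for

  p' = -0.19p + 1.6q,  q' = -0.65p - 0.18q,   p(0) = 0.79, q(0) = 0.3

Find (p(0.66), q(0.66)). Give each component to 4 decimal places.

Euler on (p,q): p_{n+1} = p_n + h·p', q_{n+1} = q_n + h·q'.
0.000000: (0.790000, 0.300000); f=(0.329900, -0.567500) → (0.862578, 0.175150)
0.220000: (0.862578, 0.175150); f=(0.116350, -0.592203) → (0.888175, 0.044865)
0.440000: (0.888175, 0.044865); f=(-0.096969, -0.585390) → (0.866842, -0.083920)
(p(0.66), q(0.66)) ≈ (0.8668, -0.0839)

0.8668, -0.0839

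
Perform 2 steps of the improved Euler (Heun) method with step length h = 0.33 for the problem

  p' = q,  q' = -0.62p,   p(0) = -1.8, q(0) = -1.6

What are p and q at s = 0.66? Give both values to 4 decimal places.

-2.5793, -0.6741

Heun on (p,q): k1 = f(s_n, state_n); k2 = f(s_n + h, state_n + h·k1); state_{n+1} = state_n + (h/2)·(k1 + k2).
0.000000: (-1.800000, -1.600000)
  k1 = (-1.600000, 1.116000)
  predictor → (-2.328000, -1.231720)
  k2 = (-1.231720, 1.443360)
  → (-2.267234, -1.177706)
0.330000: (-2.267234, -1.177706)
  k1 = (-1.177706, 1.405685)
  predictor → (-2.655877, -0.713830)
  k2 = (-0.713830, 1.646644)
  → (-2.579337, -0.674071)
(p(0.66), q(0.66)) ≈ (-2.5793, -0.6741)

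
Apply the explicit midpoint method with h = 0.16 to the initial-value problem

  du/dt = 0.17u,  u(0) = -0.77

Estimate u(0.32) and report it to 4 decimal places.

Midpoint: k1 = f(t_n, u_n); k2 = f(t_n + h/2, u_n + (h/2)·k1); u_{n+1} = u_n + h·k2.
t=0.000000, u=-0.770000:
  k1 = f(0.000000, -0.770000) = -0.130900
  k2 = f(0.080000, -0.780472) = -0.132680
  u ← -0.770000 + 0.16·(-0.132680) = -0.791229
t=0.160000, u=-0.791229:
  k1 = f(0.160000, -0.791229) = -0.134509
  k2 = f(0.240000, -0.801990) = -0.136338
  u ← -0.791229 + 0.16·(-0.136338) = -0.813043
u(0.32) ≈ -0.8130

-0.8130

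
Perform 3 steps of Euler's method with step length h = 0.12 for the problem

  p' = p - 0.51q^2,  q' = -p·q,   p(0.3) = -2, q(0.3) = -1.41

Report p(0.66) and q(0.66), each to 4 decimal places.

-3.4802, -3.0065

Euler on (p,q): p_{n+1} = p_n + h·p', q_{n+1} = q_n + h·q'.
0.300000: (-2.000000, -1.410000); f=(-3.013931, -2.820000) → (-2.361672, -1.748400)
0.420000: (-2.361672, -1.748400); f=(-3.920692, -4.129147) → (-2.832155, -2.243898)
0.540000: (-2.832155, -2.243898); f=(-5.400044, -6.355065) → (-3.480160, -3.006505)
(p(0.66), q(0.66)) ≈ (-3.4802, -3.0065)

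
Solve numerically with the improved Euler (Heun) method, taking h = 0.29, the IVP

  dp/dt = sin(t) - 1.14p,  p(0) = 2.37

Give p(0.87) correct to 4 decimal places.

Heun: k1 = f(t_n, p_n); k2 = f(t_n + h, p_n + h·k1); p_{n+1} = p_n + (h/2)·(k1 + k2).
t=0.000000, p=2.370000:
  k1 = f(0.000000, 2.370000) = -2.701800
  k2 = f(0.290000, 1.586478) = -1.522633
  p ← 2.370000 + (0.29/2)·(-2.701800 + (-1.522633)) = 1.757457
t=0.290000, p=1.757457:
  k1 = f(0.290000, 1.757457) = -1.717549
  k2 = f(0.580000, 1.259368) = -0.887656
  p ← 1.757457 + (0.29/2)·(-1.717549 + (-0.887656)) = 1.379703
t=0.580000, p=1.379703:
  k1 = f(0.580000, 1.379703) = -1.024837
  k2 = f(0.870000, 1.082500) = -0.469721
  p ← 1.379703 + (0.29/2)·(-1.024837 + (-0.469721)) = 1.162992
p(0.87) ≈ 1.1630

1.1630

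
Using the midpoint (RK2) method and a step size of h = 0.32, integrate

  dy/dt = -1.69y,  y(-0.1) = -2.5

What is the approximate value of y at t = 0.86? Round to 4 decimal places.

-0.5548

Midpoint: k1 = f(t_n, y_n); k2 = f(t_n + h/2, y_n + (h/2)·k1); y_{n+1} = y_n + h·k2.
t=-0.100000, y=-2.500000:
  k1 = f(-0.100000, -2.500000) = 4.225000
  k2 = f(0.060000, -1.824000) = 3.082560
  y ← -2.500000 + 0.32·3.082560 = -1.513581
t=0.220000, y=-1.513581:
  k1 = f(0.220000, -1.513581) = 2.557952
  k2 = f(0.380000, -1.104309) = 1.866281
  y ← -1.513581 + 0.32·1.866281 = -0.916371
t=0.540000, y=-0.916371:
  k1 = f(0.540000, -0.916371) = 1.548667
  k2 = f(0.700000, -0.668584) = 1.129907
  y ← -0.916371 + 0.32·1.129907 = -0.554800
y(0.86) ≈ -0.5548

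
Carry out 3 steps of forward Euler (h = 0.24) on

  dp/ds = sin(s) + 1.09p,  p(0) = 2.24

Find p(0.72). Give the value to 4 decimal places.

Euler: p_{n+1} = p_n + h·f(s_n, p_n).
s=0.000000, p=2.240000: f=2.441600 → p ← 2.240000 + 0.24·2.441600 = 2.825984
s=0.240000, p=2.825984: f=3.318025 → p ← 2.825984 + 0.24·3.318025 = 3.622310
s=0.480000, p=3.622310: f=4.410097 → p ← 3.622310 + 0.24·4.410097 = 4.680733
p(0.72) ≈ 4.6807

4.6807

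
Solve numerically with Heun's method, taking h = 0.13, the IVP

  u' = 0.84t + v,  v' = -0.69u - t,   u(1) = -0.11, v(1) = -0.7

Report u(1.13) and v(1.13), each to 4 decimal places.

-0.0925, -0.8294

Heun on (u,v): k1 = f(t_n, state_n); k2 = f(t_n + h, state_n + h·k1); state_{n+1} = state_n + (h/2)·(k1 + k2).
1.000000: (-0.110000, -0.700000)
  k1 = (0.140000, -0.924100)
  predictor → (-0.091800, -0.820133)
  k2 = (0.129067, -1.066658)
  → (-0.092511, -0.829399)
(u(1.13), v(1.13)) ≈ (-0.0925, -0.8294)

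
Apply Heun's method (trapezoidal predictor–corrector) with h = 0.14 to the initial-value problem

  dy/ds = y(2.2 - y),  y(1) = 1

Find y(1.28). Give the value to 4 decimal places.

Heun: k1 = f(s_n, y_n); k2 = f(s_n + h, y_n + h·k1); y_{n+1} = y_n + (h/2)·(k1 + k2).
s=1.000000, y=1.000000:
  k1 = f(1.000000, 1.000000) = 1.200000
  k2 = f(1.140000, 1.168000) = 1.205376
  y ← 1.000000 + (0.14/2)·(1.200000 + 1.205376) = 1.168376
s=1.140000, y=1.168376:
  k1 = f(1.140000, 1.168376) = 1.205325
  k2 = f(1.280000, 1.337122) = 1.153773
  y ← 1.168376 + (0.14/2)·(1.205325 + 1.153773) = 1.333513
y(1.28) ≈ 1.3335

1.3335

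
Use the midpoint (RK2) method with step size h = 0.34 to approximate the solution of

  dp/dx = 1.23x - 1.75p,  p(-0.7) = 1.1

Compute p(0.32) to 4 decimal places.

Midpoint: k1 = f(x_n, p_n); k2 = f(x_n + h/2, p_n + (h/2)·k1); p_{n+1} = p_n + h·k2.
x=-0.700000, p=1.100000:
  k1 = f(-0.700000, 1.100000) = -2.786000
  k2 = f(-0.530000, 0.626380) = -1.748065
  p ← 1.100000 + 0.34·(-1.748065) = 0.505658
x=-0.360000, p=0.505658:
  k1 = f(-0.360000, 0.505658) = -1.327701
  k2 = f(-0.190000, 0.279949) = -0.723610
  p ← 0.505658 + 0.34·(-0.723610) = 0.259630
x=-0.020000, p=0.259630:
  k1 = f(-0.020000, 0.259630) = -0.478953
  k2 = f(0.150000, 0.178208) = -0.127365
  p ← 0.259630 + 0.34·(-0.127365) = 0.216326
p(0.32) ≈ 0.2163

0.2163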